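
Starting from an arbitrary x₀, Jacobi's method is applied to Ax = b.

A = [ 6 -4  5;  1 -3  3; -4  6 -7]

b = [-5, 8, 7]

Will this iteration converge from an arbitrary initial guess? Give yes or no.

no

Diagonal D = diag(6, -3, -7); L, U strict lower/upper.
T_J = -D⁻¹(L+U): T[2,0] = -(-4)/(-7) = -0.5714; T[2,2] = 0.
  T[0,:] = [+0.0000, +0.6667, -0.8333]
  T[1,:] = [+0.3333, +0.0000, +1.0000]
  T[2,:] = [-0.5714, +0.8571, +0.0000]
moduli |λ_i(T)| = 1.4121, 0.9512, 0.4609.
ρ(T) = max|λ| = 1.4121; 1.4121 > 1, so it fails to converge.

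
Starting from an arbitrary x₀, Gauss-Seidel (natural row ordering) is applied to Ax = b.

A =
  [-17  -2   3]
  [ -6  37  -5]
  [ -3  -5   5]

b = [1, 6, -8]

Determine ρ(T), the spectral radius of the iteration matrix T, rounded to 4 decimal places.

A = D + L + U where D = diag(-17, 37, 5).
T_GS = -(D+L)⁻¹U: row 0 first, T[0,2] = -(3)/(-17) = +0.1765; later rows by forward substitution.
  T[0,:] = [+0.0000, -0.1176, +0.1765]
  T[1,:] = [+0.0000, -0.0191, +0.1638]
  T[2,:] = [+0.0000, -0.0897, +0.2696]
|eigenvalues of T|: 0.2037, 0.0468, 0.0000.
spectral radius ρ = 0.2037; 0.2037 < 1, so it converges for any x₀.

0.2037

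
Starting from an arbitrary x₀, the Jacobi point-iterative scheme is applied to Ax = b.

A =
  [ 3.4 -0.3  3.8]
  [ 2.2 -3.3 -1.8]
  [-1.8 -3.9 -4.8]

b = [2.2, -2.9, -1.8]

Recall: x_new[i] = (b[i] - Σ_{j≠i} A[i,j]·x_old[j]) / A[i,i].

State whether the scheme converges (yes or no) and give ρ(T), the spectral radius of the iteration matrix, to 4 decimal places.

Write A = D+L+U with D = diag(3.4, -3.3, -4.8).
T_J = -D⁻¹(L+U): T[0,2] = -(3.8)/(3.4) = -1.1176; T[0,0] = 0.
  T[0,:] = [+0.0000, +0.0882, -1.1176]
  T[1,:] = [+0.6667, +0.0000, -0.5455]
  T[2,:] = [-0.3750, -0.8125, +0.0000]
moduli |λ_i(T)| = 1.2002, 0.7207, 0.7207.
ρ(T) = max|λ| = 1.2002; 1.2002 > 1, so it fails to converge.

no, ρ = 1.2002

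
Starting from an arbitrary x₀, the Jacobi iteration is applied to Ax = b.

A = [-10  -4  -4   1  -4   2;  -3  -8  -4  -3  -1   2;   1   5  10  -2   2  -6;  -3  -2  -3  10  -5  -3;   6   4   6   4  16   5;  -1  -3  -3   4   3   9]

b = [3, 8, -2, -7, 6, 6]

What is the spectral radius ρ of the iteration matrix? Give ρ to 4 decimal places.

Split A = D + L + U, D = diag(-10, -8, 10, 10, 16, 9).
Jacobi: T = -D⁻¹(L+U), T[0,5] = -(2)/(-10) = +0.2000; T[0,0] = 0.
  T[0,:] = [+0.0000, -0.4000, -0.4000, +0.1000, -0.4000, +0.2000]
  T[1,:] = [-0.3750, +0.0000, -0.5000, -0.3750, -0.1250, +0.2500]
  T[2,:] = [-0.1000, -0.5000, +0.0000, +0.2000, -0.2000, +0.6000]
  T[3,:] = [+0.3000, +0.2000, +0.3000, +0.0000, +0.5000, +0.3000]
  T[4,:] = [-0.3750, -0.2500, -0.3750, -0.2500, +0.0000, -0.3125]
  T[5,:] = [+0.1111, +0.3333, +0.3333, -0.4444, -0.3333, +0.0000]
|roots of det(T-λI)|: 1.1372, 0.7319, 0.5039, 0.5039, 0.4544, 0.2888.
ρ = 1.1372; 1.1372 > 1, so it fails to converge.

1.1372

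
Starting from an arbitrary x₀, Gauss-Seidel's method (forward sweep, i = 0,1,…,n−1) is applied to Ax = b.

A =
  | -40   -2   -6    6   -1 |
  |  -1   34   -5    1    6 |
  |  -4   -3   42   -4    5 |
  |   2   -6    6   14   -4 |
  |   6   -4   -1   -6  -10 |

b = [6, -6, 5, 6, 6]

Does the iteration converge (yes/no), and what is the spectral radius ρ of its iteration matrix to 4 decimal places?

Write A = D+L+U with D = diag(-40, 34, 42, 14, -10).
GS T = -(D+L)⁻¹U: row 0 first, T[0,2] = -(-6)/(-40) = -0.1500; later rows by forward substitution.
  T[0,:] = [+0.0000  -0.0500  -0.1500  +0.1500  -0.0250]
  T[1,:] = [+0.0000  -0.0015  +0.1426  -0.0250  -0.1772]
  T[2,:] = [+0.0000  -0.0049  -0.0041  +0.1077  -0.1341]
  T[3,:] = [+0.0000  +0.0086  +0.0843  -0.0783  +0.2708]
  T[4,:] = [+0.0000  -0.0341  -0.1972  +0.1362  -0.0932]
|eigenvalues of T|: 0.3794, 0.1140, 0.1140, 0.0243, 0.0000.
ρ = 0.3794; 0.3794 < 1: convergent.

yes, ρ = 0.3794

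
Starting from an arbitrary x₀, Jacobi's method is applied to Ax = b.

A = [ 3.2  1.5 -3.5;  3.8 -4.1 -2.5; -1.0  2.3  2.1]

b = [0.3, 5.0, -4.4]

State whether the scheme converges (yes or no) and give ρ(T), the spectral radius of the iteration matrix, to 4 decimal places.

no, ρ = 1.2407

Write A = D+L+U with D = diag(3.2, -4.1, 2.1).
Jacobi T = -D⁻¹(L+U): T[2,1] = -(2.3)/(2.1) = -1.0952; T[2,2] = 0.
  T[0,:] = [+0.0000 -0.4688 +1.0938]
  T[1,:] = [+0.9268 +0.0000 -0.6098]
  T[2,:] = [+0.4762 -1.0952 +0.0000]
|eigenvalues of T|: 1.2407, 0.8861, 0.8861.
spectral radius ρ = 1.2407; 1.2407 > 1 ⇒ diverges.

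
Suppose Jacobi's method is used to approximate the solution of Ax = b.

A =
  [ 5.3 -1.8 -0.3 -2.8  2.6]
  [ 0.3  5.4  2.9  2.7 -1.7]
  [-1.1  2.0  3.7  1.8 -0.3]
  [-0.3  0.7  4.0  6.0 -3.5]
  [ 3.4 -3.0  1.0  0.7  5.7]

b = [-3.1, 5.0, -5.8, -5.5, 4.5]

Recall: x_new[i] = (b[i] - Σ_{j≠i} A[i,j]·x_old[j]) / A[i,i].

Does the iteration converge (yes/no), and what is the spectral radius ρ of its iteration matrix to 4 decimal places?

Split A = D + L + U, D = diag(5.3, 5.4, 3.7, 6, 5.7).
Jacobi T = -D⁻¹(L+U): T[4,3] = -(0.7)/(5.7) = -0.1228; T[4,4] = 0.
  T[0,:] = [+0.0000 +0.3396 +0.0566 +0.5283 -0.4906]
  T[1,:] = [-0.0556 +0.0000 -0.5370 -0.5000 +0.3148]
  T[2,:] = [+0.2973 -0.5405 +0.0000 -0.4865 +0.0811]
  T[3,:] = [+0.0500 -0.1167 -0.6667 +0.0000 +0.5833]
  T[4,:] = [-0.5965 +0.5263 -0.1754 -0.1228 +0.0000]
|roots of det(T-λI)|: 1.2528, 0.7313, 0.7313, 0.1796, 0.1769.
spectral radius ρ = 1.2528; 1.2528 > 1: divergent.

no, ρ = 1.2528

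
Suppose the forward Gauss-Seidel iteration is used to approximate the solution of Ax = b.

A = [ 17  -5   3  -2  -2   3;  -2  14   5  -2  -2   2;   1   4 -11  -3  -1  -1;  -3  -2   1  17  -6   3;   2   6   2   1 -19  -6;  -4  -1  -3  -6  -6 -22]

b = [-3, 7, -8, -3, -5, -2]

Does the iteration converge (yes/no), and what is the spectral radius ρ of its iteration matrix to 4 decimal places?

Split A = D + L + U, D = diag(17, 14, -11, 17, -19, -22).
GS T = -(D+L)⁻¹U: row 0 first, T[0,1] = -(-5)/(17) = +0.2941; later rows by forward substitution.
  T[0,:] = [+0.0000 +0.2941 -0.1765 +0.1176 +0.1176 -0.1765]
  T[1,:] = [+0.0000 +0.0420 -0.3824 +0.1597 +0.1597 -0.1681]
  T[2,:] = [+0.0000 +0.0420 -0.1551 -0.2040 -0.0222 -0.1681]
  T[3,:] = [+0.0000 +0.0544 -0.0670 +0.0515 +0.3938 -0.2175]
  T[4,:] = [+0.0000 +0.0515 -0.1592 +0.0440 +0.0812 -0.4166]
  T[5,:] = [+0.0000 -0.0900 +0.1323 -0.0269 -0.1552 +0.2356]
|eigenvalues of T|: 0.5737, 0.1822, 0.1822, 0.1746, 0.1746, 0.0000.
spectral radius ρ = 0.5737; 0.5737 < 1, so it converges for any x₀.

yes, ρ = 0.5737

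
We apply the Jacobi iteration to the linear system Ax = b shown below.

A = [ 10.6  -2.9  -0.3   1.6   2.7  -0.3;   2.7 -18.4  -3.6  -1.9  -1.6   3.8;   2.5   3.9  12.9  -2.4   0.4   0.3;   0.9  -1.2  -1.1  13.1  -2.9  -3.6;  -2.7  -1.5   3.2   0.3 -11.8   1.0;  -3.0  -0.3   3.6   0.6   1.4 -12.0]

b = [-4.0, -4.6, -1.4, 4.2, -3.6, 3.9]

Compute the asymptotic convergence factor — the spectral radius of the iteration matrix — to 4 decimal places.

0.5702

Let D = diag(10.6, -18.4, 12.9, 13.1, -11.8, -12); L, U the strict triangles.
T_J = -D⁻¹(L+U): T[3,5] = -(-3.6)/(13.1) = +0.2748; T[3,3] = 0.
  T[0,:] = [+0.0000 +0.2736 +0.0283 -0.1509 -0.2547 +0.0283]
  T[1,:] = [+0.1467 +0.0000 -0.1957 -0.1033 -0.0870 +0.2065]
  T[2,:] = [-0.1938 -0.3023 +0.0000 +0.1860 -0.0310 -0.0233]
  T[3,:] = [-0.0687 +0.0916 +0.0840 +0.0000 +0.2214 +0.2748]
  T[4,:] = [-0.2288 -0.1271 +0.2712 +0.0254 +0.0000 +0.0847]
  T[5,:] = [-0.2500 -0.0250 +0.3000 +0.0500 +0.1167 +0.0000]
|roots of det(T-λI)|: 0.5702, 0.3244, 0.2138, 0.2138, 0.0818, 0.0818.
ρ(T) = max|λ| = 0.5702; 0.5702 < 1: convergent.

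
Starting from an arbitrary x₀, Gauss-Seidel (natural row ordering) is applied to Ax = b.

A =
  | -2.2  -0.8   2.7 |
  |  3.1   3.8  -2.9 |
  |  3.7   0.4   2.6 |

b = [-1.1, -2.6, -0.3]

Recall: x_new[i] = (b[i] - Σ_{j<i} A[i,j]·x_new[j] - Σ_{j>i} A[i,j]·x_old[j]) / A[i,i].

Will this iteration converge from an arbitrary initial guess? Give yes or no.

Diagonal D = diag(-2.2, 3.8, 2.6); L, U strict lower/upper.
Gauss-Seidel: T = -(D+L)⁻¹U, row 0 first, T[0,1] = -(-0.8)/(-2.2) = -0.3636; later rows by forward substitution.
  T[0,:] = [+0.0000, -0.3636, +1.2273]
  T[1,:] = [+0.0000, +0.2967, -0.2380]
  T[2,:] = [+0.0000, +0.4718, -1.7099]
moduli |λ_i(T)| = 1.6523, 0.2390, 0.0000.
spectral radius ρ = 1.6523; 1.6523 > 1, so it fails to converge.

no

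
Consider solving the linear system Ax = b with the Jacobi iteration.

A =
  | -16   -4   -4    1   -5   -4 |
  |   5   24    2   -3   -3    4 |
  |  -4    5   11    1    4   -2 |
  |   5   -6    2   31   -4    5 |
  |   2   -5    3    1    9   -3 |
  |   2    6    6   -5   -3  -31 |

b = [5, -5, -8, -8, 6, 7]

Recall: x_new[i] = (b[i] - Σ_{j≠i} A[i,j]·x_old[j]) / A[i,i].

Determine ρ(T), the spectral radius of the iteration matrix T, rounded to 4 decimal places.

Split A = D + L + U, D = diag(-16, 24, 11, 31, 9, -31).
T_J = -D⁻¹(L+U): T[3,1] = -(-6)/(31) = +0.1935; T[3,3] = 0.
  T[0,:] = [+0.0000, -0.2500, -0.2500, +0.0625, -0.3125, -0.2500]
  T[1,:] = [-0.2083, +0.0000, -0.0833, +0.1250, +0.1250, -0.1667]
  T[2,:] = [+0.3636, -0.4545, +0.0000, -0.0909, -0.3636, +0.1818]
  T[3,:] = [-0.1613, +0.1935, -0.0645, +0.0000, +0.1290, -0.1613]
  T[4,:] = [-0.2222, +0.5556, -0.3333, -0.1111, +0.0000, +0.3333]
  T[5,:] = [+0.0645, +0.1935, +0.1935, -0.1613, -0.0968, +0.0000]
|roots of det(T-λI)|: 0.5733, 0.3396, 0.2866, 0.2866, 0.2188, 0.0519.
ρ = 0.5733; 0.5733 < 1, so it converges for any x₀.

0.5733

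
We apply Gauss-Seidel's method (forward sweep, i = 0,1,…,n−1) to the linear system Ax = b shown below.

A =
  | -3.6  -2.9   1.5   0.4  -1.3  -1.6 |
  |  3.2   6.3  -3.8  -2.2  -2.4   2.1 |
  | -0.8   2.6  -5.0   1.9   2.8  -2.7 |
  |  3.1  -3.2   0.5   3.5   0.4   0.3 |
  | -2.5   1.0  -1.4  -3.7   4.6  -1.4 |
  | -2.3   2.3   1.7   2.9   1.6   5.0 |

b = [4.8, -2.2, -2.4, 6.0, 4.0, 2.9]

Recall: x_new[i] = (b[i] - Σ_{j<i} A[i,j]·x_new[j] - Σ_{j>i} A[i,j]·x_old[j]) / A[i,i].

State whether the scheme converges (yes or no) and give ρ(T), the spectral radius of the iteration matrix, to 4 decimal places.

A = D + L + U where D = diag(-3.6, 6.3, -5, 3.5, 4.6, 5).
Gauss-Seidel: T = -(D+L)⁻¹U, row 0 first, T[0,2] = -(1.5)/(-3.6) = +0.4167; later rows by forward substitution.
  T[0,:] = [+0.0000, -0.8056, +0.4167, +0.1111, -0.3611, -0.4444]
  T[1,:] = [+0.0000, +0.4092, +0.3915, +0.2928, +0.5644, -0.1076]
  T[2,:] = [+0.0000, +0.3417, +0.1369, +0.5145, +0.9113, -0.5248]
  T[3,:] = [+0.0000, +1.0388, -0.0306, +0.0958, +0.5914, +0.2846]
  T[4,:] = [+0.0000, +0.4128, +0.1584, +0.2303, +0.4341, +0.1553]
  T[5,:] = [+0.0000, -1.4095, -0.0679, -0.3877, -1.2174, -0.1913]
|eigenvalues of T|: 1.5374, 0.6094, 0.6094, 0.0719, 0.0719, 0.0000.
ρ = 1.5374; 1.5374 > 1: divergent.

no, ρ = 1.5374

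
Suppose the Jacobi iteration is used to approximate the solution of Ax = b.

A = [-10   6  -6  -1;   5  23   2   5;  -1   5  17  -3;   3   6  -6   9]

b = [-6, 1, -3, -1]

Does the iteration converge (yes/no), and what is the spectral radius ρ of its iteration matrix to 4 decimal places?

Diagonal D = diag(-10, 23, 17, 9); L, U strict lower/upper.
T_J = -D⁻¹(L+U): T[3,0] = -(3)/(9) = -0.3333; T[3,3] = 0.
  T[0,:] = [+0.0000 +0.6000 -0.6000 -0.1000]
  T[1,:] = [-0.2174 +0.0000 -0.0870 -0.2174]
  T[2,:] = [+0.0588 -0.2941 +0.0000 +0.1765]
  T[3,:] = [-0.3333 -0.6667 +0.6667 +0.0000]
|roots of det(T-λI)|: 0.5624, 0.2928, 0.2928, 0.2157.
spectral radius ρ = 0.5624; 0.5624 < 1 ⇒ converges.

yes, ρ = 0.5624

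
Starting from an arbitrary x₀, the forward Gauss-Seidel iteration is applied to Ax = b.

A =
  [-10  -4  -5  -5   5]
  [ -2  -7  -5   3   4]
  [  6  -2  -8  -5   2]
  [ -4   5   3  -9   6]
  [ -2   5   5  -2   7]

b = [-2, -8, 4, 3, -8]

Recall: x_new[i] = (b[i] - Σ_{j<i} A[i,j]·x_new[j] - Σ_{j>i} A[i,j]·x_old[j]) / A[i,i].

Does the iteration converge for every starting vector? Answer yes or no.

A = D + L + U where D = diag(-10, -7, -8, -9, 7).
GS T = -(D+L)⁻¹U: row 0 first, T[0,4] = -(5)/(-10) = +0.5000; later rows by forward substitution.
  T[0,:] = [+0.0000  -0.4000  -0.5000  -0.5000  +0.5000]
  T[1,:] = [+0.0000  +0.1143  -0.5714  +0.5714  +0.4286]
  T[2,:] = [+0.0000  -0.3286  -0.2321  -1.1429  +0.5179]
  T[3,:] = [+0.0000  +0.1317  -0.1726  +0.1587  +0.8552]
  T[4,:] = [+0.0000  +0.0764  +0.3818  +0.3107  -0.2888]
|roots of det(T-λI)|: 1.2125, 0.6681, 0.4011, 0.1047, 0.0000.
ρ(T) = max|λ| = 1.2125; 1.2125 > 1, so it fails to converge.

no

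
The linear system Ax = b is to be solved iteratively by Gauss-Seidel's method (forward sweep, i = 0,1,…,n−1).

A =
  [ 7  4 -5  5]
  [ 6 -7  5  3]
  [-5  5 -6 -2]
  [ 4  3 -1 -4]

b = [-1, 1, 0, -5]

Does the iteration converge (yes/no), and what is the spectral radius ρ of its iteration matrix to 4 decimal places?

A = D + L + U where D = diag(7, -7, -6, -4).
T_GS = -(D+L)⁻¹U: row 0 first, T[0,3] = -(5)/(7) = -0.7143; later rows by forward substitution.
  T[0,:] = [+0.0000 -0.5714 +0.7143 -0.7143]
  T[1,:] = [+0.0000 -0.4898 +1.3265 -0.1837]
  T[2,:] = [+0.0000 +0.0680 +0.5102 +0.1088]
  T[3,:] = [+0.0000 -0.9558 +1.5816 -0.8793]
|roots of det(T-λI)|: 1.3165, 0.6234, 0.1658, 0.0000.
spectral radius ρ = 1.3165; 1.3165 > 1: divergent.

no, ρ = 1.3165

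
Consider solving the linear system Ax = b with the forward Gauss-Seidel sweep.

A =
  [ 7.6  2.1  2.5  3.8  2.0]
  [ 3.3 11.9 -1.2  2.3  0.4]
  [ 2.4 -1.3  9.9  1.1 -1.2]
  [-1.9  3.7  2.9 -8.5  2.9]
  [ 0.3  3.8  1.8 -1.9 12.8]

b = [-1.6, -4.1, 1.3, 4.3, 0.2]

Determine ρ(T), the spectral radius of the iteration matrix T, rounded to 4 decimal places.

0.2291

Diagonal D = diag(7.6, 11.9, 9.9, -8.5, 12.8); L, U strict lower/upper.
GS T = -(D+L)⁻¹U: row 0 first, T[0,3] = -(3.8)/(7.6) = -0.5000; later rows by forward substitution.
  T[0,:] = [+0.0000, -0.2763, -0.3289, -0.5000, -0.2632]
  T[1,:] = [+0.0000, +0.0766, +0.1921, -0.0546, +0.0394]
  T[2,:] = [+0.0000, +0.0770, +0.1050, +0.0029, +0.1902]
  T[3,:] = [+0.0000, +0.1214, +0.1929, +0.0890, +0.4820]
  T[4,:] = [+0.0000, -0.0091, -0.0354, +0.0407, +0.0393]
|λ(T)| sorted: 0.2291, 0.1266, 0.0292, 0.0292, 0.0000.
spectral radius ρ = 0.2291; 0.2291 < 1, so it converges for any x₀.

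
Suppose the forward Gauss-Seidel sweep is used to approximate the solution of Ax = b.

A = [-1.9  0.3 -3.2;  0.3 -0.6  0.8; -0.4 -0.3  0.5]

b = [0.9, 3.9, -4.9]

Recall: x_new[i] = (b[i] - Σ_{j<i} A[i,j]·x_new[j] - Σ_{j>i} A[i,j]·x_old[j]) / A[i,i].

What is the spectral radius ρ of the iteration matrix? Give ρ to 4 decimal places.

1.1236

Split A = D + L + U, D = diag(-1.9, -0.6, 0.5).
T_GS = -(D+L)⁻¹U: row 0 first, T[0,2] = -(-3.2)/(-1.9) = -1.6842; later rows by forward substitution.
  T[0,:] = [+0.0000, +0.1579, -1.6842]
  T[1,:] = [+0.0000, +0.0789, +0.4912]
  T[2,:] = [+0.0000, +0.1737, -1.0526]
|eigenvalues of T|: 1.1236, 0.1499, 0.0000.
spectral radius ρ = 1.1236; 1.1236 > 1: divergent.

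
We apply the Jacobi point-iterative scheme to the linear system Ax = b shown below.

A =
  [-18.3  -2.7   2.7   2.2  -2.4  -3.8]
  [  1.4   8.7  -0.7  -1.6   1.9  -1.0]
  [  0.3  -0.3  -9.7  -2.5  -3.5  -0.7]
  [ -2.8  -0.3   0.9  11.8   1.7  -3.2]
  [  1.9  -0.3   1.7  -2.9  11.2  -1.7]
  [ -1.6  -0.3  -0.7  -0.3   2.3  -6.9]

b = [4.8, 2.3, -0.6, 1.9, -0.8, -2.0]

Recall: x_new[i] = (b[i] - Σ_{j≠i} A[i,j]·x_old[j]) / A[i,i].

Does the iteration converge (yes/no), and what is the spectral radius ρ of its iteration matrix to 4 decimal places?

yes, ρ = 0.5245

Split A = D + L + U, D = diag(-18.3, 8.7, -9.7, 11.8, 11.2, -6.9).
Jacobi T = -D⁻¹(L+U): T[2,5] = -(-0.7)/(-9.7) = -0.0722; T[2,2] = 0.
  T[0,:] = [+0.0000, -0.1475, +0.1475, +0.1202, -0.1311, -0.2077]
  T[1,:] = [-0.1609, +0.0000, +0.0805, +0.1839, -0.2184, +0.1149]
  T[2,:] = [+0.0309, -0.0309, +0.0000, -0.2577, -0.3608, -0.0722]
  T[3,:] = [+0.2373, +0.0254, -0.0763, +0.0000, -0.1441, +0.2712]
  T[4,:] = [-0.1696, +0.0268, -0.1518, +0.2589, +0.0000, +0.1518]
  T[5,:] = [-0.2319, -0.0435, -0.1014, -0.0435, +0.3333, +0.0000]
eigenvalue magnitudes: 0.5245, 0.3247, 0.3247, 0.2130, 0.2130, 0.1850.
ρ(T) = max|λ| = 0.5245; 0.5245 < 1: convergent.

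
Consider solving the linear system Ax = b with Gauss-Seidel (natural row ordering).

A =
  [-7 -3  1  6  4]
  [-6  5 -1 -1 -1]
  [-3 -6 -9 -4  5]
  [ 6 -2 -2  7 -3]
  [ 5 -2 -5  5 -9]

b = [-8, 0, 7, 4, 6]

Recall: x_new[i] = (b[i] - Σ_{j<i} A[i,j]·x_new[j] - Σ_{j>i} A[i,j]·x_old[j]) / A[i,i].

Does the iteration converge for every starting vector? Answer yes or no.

no

Split A = D + L + U, D = diag(-7, 5, -9, 7, -9).
GS T = -(D+L)⁻¹U: row 0 first, T[0,1] = -(-3)/(-7) = -0.4286; later rows by forward substitution.
  T[0,:] = [+0.0000  -0.4286  +0.1429  +0.8571  +0.5714]
  T[1,:] = [+0.0000  -0.5143  +0.3714  +1.2286  +0.8857]
  T[2,:] = [+0.0000  +0.4857  -0.2952  -1.5492  -0.2254]
  T[3,:] = [+0.0000  +0.3592  -0.1007  -0.8263  +0.1274]
  T[4,:] = [+0.0000  -0.1941  +0.1049  +0.6048  +0.3167]
|eigenvalues of T|: 1.5384, 0.3308, 0.1335, 0.1335, 0.0000.
ρ = 1.5384; 1.5384 > 1: divergent.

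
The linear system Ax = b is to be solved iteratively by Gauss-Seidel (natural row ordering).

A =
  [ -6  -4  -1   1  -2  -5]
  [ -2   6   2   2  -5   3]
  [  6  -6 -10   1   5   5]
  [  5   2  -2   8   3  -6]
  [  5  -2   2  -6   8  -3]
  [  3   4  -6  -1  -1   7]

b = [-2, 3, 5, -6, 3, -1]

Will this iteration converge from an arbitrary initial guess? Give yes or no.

no

Diagonal D = diag(-6, 6, -10, 8, 8, 7); L, U strict lower/upper.
GS T = -(D+L)⁻¹U: row 0 first, T[0,3] = -(1)/(-6) = +0.1667; later rows by forward substitution.
  T[0,:] = [+0.0000, -0.6667, -0.1667, +0.1667, -0.3333, -0.8333]
  T[1,:] = [+0.0000, -0.2222, -0.3889, -0.2778, +0.7222, -0.7778]
  T[2,:] = [+0.0000, -0.2667, +0.1333, +0.3667, -0.1333, +0.4667]
  T[3,:] = [+0.0000, +0.4056, +0.2347, +0.0569, -0.3806, +1.5819]
  T[4,:] = [+0.0000, +0.7319, +0.1497, -0.2226, +0.1368, +1.7712]
  T[5,:] = [+0.0000, +0.3466, +0.4628, +0.3779, -0.4189, +1.6806]
|λ(T)| sorted: 1.6783, 0.8531, 0.5010, 0.2523, 0.0074, 0.0000.
ρ = 1.6783; 1.6783 > 1: divergent.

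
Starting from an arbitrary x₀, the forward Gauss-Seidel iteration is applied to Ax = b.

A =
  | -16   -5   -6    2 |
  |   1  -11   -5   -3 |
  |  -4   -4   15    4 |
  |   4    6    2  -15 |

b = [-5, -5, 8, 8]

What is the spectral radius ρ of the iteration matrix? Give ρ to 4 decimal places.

0.6169

Split A = D + L + U, D = diag(-16, -11, 15, -15).
T_GS = -(D+L)⁻¹U: row 0 first, T[0,1] = -(-5)/(-16) = -0.3125; later rows by forward substitution.
  T[0,:] = [+0.0000 -0.3125 -0.3750 +0.1250]
  T[1,:] = [+0.0000 -0.0284 -0.4886 -0.2614]
  T[2,:] = [+0.0000 -0.0909 -0.2303 -0.3030]
  T[3,:] = [+0.0000 -0.1068 -0.3262 -0.1116]
|roots of det(T-λI)|: 0.6169, 0.1280, 0.1280, 0.0000.
ρ = 0.6169; 0.6169 < 1, so it converges for any x₀.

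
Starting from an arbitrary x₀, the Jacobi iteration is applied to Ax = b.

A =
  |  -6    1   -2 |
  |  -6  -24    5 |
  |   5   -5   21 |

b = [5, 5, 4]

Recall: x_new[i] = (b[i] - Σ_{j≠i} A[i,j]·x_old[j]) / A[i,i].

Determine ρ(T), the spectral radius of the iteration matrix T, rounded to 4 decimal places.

Split A = D + L + U, D = diag(-6, -24, 21).
Jacobi T = -D⁻¹(L+U): T[0,2] = -(-2)/(-6) = -0.3333; T[0,0] = 0.
  T[0,:] = [+0.0000 +0.1667 -0.3333]
  T[1,:] = [-0.2500 +0.0000 +0.2083]
  T[2,:] = [-0.2381 +0.2381 +0.0000]
|eigenvalues of T|: 0.3473, 0.1826, 0.1826.
spectral radius ρ = 0.3473; 0.3473 < 1 ⇒ converges.

0.3473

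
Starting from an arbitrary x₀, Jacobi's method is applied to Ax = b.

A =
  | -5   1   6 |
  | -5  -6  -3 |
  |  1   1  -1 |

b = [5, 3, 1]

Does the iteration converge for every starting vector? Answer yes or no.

Split A = D + L + U, D = diag(-5, -6, -1).
Jacobi: T = -D⁻¹(L+U), T[0,2] = -(6)/(-5) = +1.2000; T[0,0] = 0.
  T[0,:] = [+0.0000, +0.2000, +1.2000]
  T[1,:] = [-0.8333, +0.0000, -0.5000]
  T[2,:] = [+1.0000, +1.0000, +0.0000]
|λ(T)| sorted: 1.2032, 0.9562, 0.9562.
ρ(T) = max|λ| = 1.2032; 1.2032 > 1: divergent.

no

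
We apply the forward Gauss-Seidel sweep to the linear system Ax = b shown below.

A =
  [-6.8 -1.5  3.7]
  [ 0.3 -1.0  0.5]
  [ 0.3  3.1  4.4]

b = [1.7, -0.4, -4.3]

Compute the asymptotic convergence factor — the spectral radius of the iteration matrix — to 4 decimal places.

0.5834

Let D = diag(-6.8, -1, 4.4); L, U the strict triangles.
T_GS = -(D+L)⁻¹U: row 0 first, T[0,2] = -(3.7)/(-6.8) = +0.5441; later rows by forward substitution.
  T[0,:] = [+0.0000  -0.2206  +0.5441]
  T[1,:] = [+0.0000  -0.0662  +0.6632]
  T[2,:] = [+0.0000  +0.0617  -0.5044]
|λ(T)| sorted: 0.5834, 0.0129, 0.0000.
ρ(T) = max|λ| = 0.5834; 0.5834 < 1, so it converges for any x₀.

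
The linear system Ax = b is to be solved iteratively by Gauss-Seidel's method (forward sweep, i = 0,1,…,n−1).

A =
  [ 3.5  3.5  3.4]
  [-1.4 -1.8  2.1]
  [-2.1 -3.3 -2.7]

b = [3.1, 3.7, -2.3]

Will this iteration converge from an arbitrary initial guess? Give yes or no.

no

Let D = diag(3.5, -1.8, -2.7); L, U the strict triangles.
Gauss-Seidel: T = -(D+L)⁻¹U, row 0 first, T[0,2] = -(3.4)/(3.5) = -0.9714; later rows by forward substitution.
  T[0,:] = [+0.0000  -1.0000  -0.9714]
  T[1,:] = [+0.0000  +0.7778  +1.9222]
  T[2,:] = [+0.0000  -0.1728  -1.5938]
|roots of det(T-λI)|: 1.4443, 0.6283, 0.0000.
spectral radius ρ = 1.4443; 1.4443 > 1 ⇒ diverges.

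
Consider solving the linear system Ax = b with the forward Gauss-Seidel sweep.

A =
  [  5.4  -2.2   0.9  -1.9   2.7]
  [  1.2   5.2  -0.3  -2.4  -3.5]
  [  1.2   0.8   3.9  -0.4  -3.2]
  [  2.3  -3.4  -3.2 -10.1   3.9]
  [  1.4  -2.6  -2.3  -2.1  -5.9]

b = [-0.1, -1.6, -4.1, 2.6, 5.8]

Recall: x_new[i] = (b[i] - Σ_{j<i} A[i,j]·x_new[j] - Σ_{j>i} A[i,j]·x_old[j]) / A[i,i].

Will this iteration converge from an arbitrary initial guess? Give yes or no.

Let D = diag(5.4, 5.2, 3.9, -10.1, -5.9); L, U the strict triangles.
GS T = -(D+L)⁻¹U: row 0 first, T[0,3] = -(-1.9)/(5.4) = +0.3519; later rows by forward substitution.
  T[0,:] = [+0.0000  +0.4074  -0.1667  +0.3519  -0.5000]
  T[1,:] = [+0.0000  -0.0940  +0.0962  +0.3803  +0.7885]
  T[2,:] = [+0.0000  -0.1061  +0.0316  -0.0837  +0.8126]
  T[3,:] = [+0.0000  +0.1580  -0.0803  -0.0214  -0.2506]
  T[4,:] = [+0.0000  +0.1232  -0.0656  -0.0439  -0.6937]
|eigenvalues of T|: 0.7933, 0.2170, 0.1946, 0.0066, 0.0000.
spectral radius ρ = 0.7933; 0.7933 < 1: convergent.

yes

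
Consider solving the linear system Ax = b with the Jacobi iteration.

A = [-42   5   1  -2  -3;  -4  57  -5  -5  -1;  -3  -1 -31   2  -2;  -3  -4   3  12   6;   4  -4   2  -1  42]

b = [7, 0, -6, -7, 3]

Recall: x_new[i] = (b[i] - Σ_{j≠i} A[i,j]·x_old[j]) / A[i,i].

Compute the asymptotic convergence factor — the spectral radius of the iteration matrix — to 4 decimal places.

Let D = diag(-42, 57, -31, 12, 42); L, U the strict triangles.
T_J = -D⁻¹(L+U): T[4,1] = -(-4)/(42) = +0.0952; T[4,4] = 0.
  T[0,:] = [+0.0000, +0.1190, +0.0238, -0.0476, -0.0714]
  T[1,:] = [+0.0702, +0.0000, +0.0877, +0.0877, +0.0175]
  T[2,:] = [-0.0968, -0.0323, +0.0000, +0.0645, -0.0645]
  T[3,:] = [+0.2500, +0.3333, -0.2500, +0.0000, -0.5000]
  T[4,:] = [-0.0952, +0.0952, -0.0476, +0.0238, +0.0000]
|eigenvalues of T|: 0.2355, 0.1850, 0.1850, 0.1376, 0.1376.
ρ(T) = max|λ| = 0.2355; 0.2355 < 1, so it converges for any x₀.

0.2355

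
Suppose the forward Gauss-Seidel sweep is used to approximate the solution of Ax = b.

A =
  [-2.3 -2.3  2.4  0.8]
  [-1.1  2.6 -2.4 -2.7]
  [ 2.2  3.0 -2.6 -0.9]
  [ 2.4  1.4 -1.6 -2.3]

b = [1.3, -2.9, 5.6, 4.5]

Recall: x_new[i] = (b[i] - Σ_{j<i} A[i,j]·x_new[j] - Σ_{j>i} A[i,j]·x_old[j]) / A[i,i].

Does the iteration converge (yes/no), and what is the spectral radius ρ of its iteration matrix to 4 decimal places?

Let D = diag(-2.3, 2.6, -2.6, -2.3); L, U the strict triangles.
Gauss-Seidel: T = -(D+L)⁻¹U, row 0 first, T[0,3] = -(0.8)/(-2.3) = +0.3478; later rows by forward substitution.
  T[0,:] = [+0.0000 -1.0000 +1.0435 +0.3478]
  T[1,:] = [+0.0000 -0.4231 +1.3645 +1.1856]
  T[2,:] = [+0.0000 -1.3343 +2.4574 +1.3162]
  T[3,:] = [+0.0000 -0.3728 +0.2099 +0.1690]
|roots of det(T-λI)|: 1.4858, 0.4737, 0.4737, 0.0000.
ρ(T) = max|λ| = 1.4858; 1.4858 > 1, so it fails to converge.

no, ρ = 1.4858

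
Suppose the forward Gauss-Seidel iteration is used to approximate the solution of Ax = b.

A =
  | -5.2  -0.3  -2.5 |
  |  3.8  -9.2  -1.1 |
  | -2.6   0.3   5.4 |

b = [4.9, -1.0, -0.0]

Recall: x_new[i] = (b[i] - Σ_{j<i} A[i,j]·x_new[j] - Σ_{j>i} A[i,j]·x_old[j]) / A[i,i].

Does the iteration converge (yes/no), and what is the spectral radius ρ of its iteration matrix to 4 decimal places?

yes, ρ = 0.2509

Diagonal D = diag(-5.2, -9.2, 5.4); L, U strict lower/upper.
Gauss-Seidel: T = -(D+L)⁻¹U, row 0 first, T[0,2] = -(-2.5)/(-5.2) = -0.4808; later rows by forward substitution.
  T[0,:] = [+0.0000  -0.0577  -0.4808]
  T[1,:] = [+0.0000  -0.0238  -0.3181]
  T[2,:] = [+0.0000  -0.0265  -0.2138]
|λ(T)| sorted: 0.2509, 0.0132, 0.0000.
ρ = 0.2509; 0.2509 < 1: convergent.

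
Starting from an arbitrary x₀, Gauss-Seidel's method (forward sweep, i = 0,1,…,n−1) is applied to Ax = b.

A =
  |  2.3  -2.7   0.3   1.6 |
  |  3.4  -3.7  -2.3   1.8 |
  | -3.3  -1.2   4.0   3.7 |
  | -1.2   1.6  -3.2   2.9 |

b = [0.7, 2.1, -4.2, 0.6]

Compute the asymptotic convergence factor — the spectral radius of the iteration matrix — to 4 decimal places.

Diagonal D = diag(2.3, -3.7, 4, 2.9); L, U strict lower/upper.
GS T = -(D+L)⁻¹U: row 0 first, T[0,1] = -(-2.7)/(2.3) = +1.1739; later rows by forward substitution.
  T[0,:] = [+0.0000, +1.1739, -0.1304, -0.6957]
  T[1,:] = [+0.0000, +1.0787, -0.7415, -0.1528]
  T[2,:] = [+0.0000, +1.2921, -0.3301, -1.5447]
  T[3,:] = [+0.0000, +1.3164, -0.0091, -1.9081]
eigenvalue magnitudes: 1.4657, 0.6158, 0.3095, 0.0000.
ρ(T) = max|λ| = 1.4657; 1.4657 > 1, so it fails to converge.

1.4657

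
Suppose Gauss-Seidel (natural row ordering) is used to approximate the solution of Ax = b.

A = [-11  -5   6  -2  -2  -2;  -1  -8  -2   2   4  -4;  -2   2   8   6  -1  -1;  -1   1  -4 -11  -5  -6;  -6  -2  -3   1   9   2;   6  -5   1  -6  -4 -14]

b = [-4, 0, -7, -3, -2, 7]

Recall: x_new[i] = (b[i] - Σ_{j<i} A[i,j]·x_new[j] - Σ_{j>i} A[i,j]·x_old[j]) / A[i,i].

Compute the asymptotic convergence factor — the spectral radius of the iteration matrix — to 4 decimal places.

1.2755

Diagonal D = diag(-11, -8, 8, -11, 9, -14); L, U strict lower/upper.
Gauss-Seidel: T = -(D+L)⁻¹U, row 0 first, T[0,2] = -(6)/(-11) = +0.5455; later rows by forward substitution.
  T[0,:] = [+0.0000 -0.4545 +0.5455 -0.1818 -0.1818 -0.1818]
  T[1,:] = [+0.0000 +0.0568 -0.3182 +0.2727 +0.5227 -0.4773]
  T[2,:] = [+0.0000 -0.1278 +0.2159 -0.8636 -0.0511 +0.1989]
  T[3,:] = [+0.0000 +0.0930 -0.1570 +0.3554 -0.3719 -0.6446]
  T[4,:] = [+0.0000 -0.3433 +0.3823 -0.3880 +0.0192 -0.3116]
  T[5,:] = [+0.0000 -0.1660 +0.3209 -0.2785 -0.1144 +0.4720]
|λ(T)| sorted: 1.2755, 0.4932, 0.4932, 0.3026, 0.0393, 0.0000.
ρ(T) = max|λ| = 1.2755; 1.2755 > 1: divergent.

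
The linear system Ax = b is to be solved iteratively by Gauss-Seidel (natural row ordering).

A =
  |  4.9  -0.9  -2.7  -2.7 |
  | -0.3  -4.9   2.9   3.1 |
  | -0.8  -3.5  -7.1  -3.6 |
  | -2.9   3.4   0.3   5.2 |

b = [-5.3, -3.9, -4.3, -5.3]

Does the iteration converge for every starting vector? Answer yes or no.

yes

Diagonal D = diag(4.9, -4.9, -7.1, 5.2); L, U strict lower/upper.
Gauss-Seidel: T = -(D+L)⁻¹U, row 0 first, T[0,1] = -(-0.9)/(4.9) = +0.1837; later rows by forward substitution.
  T[0,:] = [+0.0000, +0.1837, +0.5510, +0.5510]
  T[1,:] = [+0.0000, -0.0112, +0.5581, +0.5989]
  T[2,:] = [+0.0000, -0.0152, -0.3372, -0.8644]
  T[3,:] = [+0.0000, +0.1107, -0.0382, -0.0344]
moduli |λ_i(T)| = 0.5955, 0.2272, 0.2272, 0.0000.
spectral radius ρ = 0.5955; 0.5955 < 1 ⇒ converges.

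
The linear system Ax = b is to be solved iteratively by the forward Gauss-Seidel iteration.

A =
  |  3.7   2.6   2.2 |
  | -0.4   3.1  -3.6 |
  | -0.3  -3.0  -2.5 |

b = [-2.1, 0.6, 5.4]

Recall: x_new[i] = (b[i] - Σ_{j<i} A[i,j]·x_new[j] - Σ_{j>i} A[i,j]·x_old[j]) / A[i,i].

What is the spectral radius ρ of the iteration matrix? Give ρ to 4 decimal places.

Write A = D+L+U with D = diag(3.7, 3.1, -2.5).
T_GS = -(D+L)⁻¹U: row 0 first, T[0,2] = -(2.2)/(3.7) = -0.5946; later rows by forward substitution.
  T[0,:] = [+0.0000 -0.7027 -0.5946]
  T[1,:] = [+0.0000 -0.0907 +1.0846]
  T[2,:] = [+0.0000 +0.1931 -1.2301]
|λ(T)| sorted: 1.3912, 0.0704, 0.0000.
ρ = 1.3912; 1.3912 > 1 ⇒ diverges.

1.3912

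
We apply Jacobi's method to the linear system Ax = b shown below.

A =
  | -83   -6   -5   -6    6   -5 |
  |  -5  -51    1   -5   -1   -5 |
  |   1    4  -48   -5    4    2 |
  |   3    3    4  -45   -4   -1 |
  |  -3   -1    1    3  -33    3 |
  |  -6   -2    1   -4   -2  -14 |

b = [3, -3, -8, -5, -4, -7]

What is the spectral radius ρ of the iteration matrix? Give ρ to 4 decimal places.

0.2309

Let D = diag(-83, -51, -48, -45, -33, -14); L, U the strict triangles.
Jacobi: T = -D⁻¹(L+U), T[1,5] = -(-5)/(-51) = -0.0980; T[1,1] = 0.
  T[0,:] = [+0.0000  -0.0723  -0.0602  -0.0723  +0.0723  -0.0602]
  T[1,:] = [-0.0980  +0.0000  +0.0196  -0.0980  -0.0196  -0.0980]
  T[2,:] = [+0.0208  +0.0833  +0.0000  -0.1042  +0.0833  +0.0417]
  T[3,:] = [+0.0667  +0.0667  +0.0889  +0.0000  -0.0889  -0.0222]
  T[4,:] = [-0.0909  -0.0303  +0.0303  +0.0909  +0.0000  +0.0909]
  T[5,:] = [-0.4286  -0.1429  +0.0714  -0.2857  -0.1429  +0.0000]
|eigenvalues of T|: 0.2309, 0.1750, 0.1750, 0.1109, 0.1109, 0.0722.
ρ = 0.2309; 0.2309 < 1: convergent.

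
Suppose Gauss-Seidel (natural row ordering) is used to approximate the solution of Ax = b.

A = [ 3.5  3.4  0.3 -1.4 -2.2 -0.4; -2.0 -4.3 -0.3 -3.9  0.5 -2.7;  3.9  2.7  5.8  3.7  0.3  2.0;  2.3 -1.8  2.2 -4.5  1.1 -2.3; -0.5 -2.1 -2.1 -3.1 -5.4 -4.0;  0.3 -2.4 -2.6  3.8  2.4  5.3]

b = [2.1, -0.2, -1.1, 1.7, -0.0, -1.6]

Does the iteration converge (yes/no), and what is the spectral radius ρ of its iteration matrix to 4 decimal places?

Write A = D+L+U with D = diag(3.5, -4.3, 5.8, -4.5, -5.4, 5.3).
GS T = -(D+L)⁻¹U: row 0 first, T[0,5] = -(-0.4)/(3.5) = +0.1143; later rows by forward substitution.
  T[0,:] = [+0.0000, -0.9714, -0.0857, +0.4000, +0.6286, +0.1143]
  T[1,:] = [+0.0000, +0.4518, -0.0299, -1.0930, -0.1761, -0.6811]
  T[2,:] = [+0.0000, +0.4429, +0.0716, -0.3981, -0.3924, -0.1046]
  T[3,:] = [+0.0000, -0.4607, +0.0031, +0.4470, +0.4443, -0.2314]
  T[4,:] = [+0.0000, +0.0065, -0.0101, +0.2862, -0.0922, -0.3129]
  T[5,:] = [+0.0000, +0.8042, +0.0287, -1.1630, -0.5846, -0.0586]
|roots of det(T-λI)|: 1.1684, 0.3861, 0.1639, 0.1639, 0.0365, 0.0000.
spectral radius ρ = 1.1684; 1.1684 > 1: divergent.

no, ρ = 1.1684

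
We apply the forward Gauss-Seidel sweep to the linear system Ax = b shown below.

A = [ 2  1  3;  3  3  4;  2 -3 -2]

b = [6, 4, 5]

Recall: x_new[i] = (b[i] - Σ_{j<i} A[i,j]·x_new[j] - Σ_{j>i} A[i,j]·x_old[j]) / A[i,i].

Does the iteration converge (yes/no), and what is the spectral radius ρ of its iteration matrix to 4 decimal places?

no, ρ = 1.6532

Let D = diag(2, 3, -2); L, U the strict triangles.
GS T = -(D+L)⁻¹U: row 0 first, T[0,2] = -(3)/(2) = -1.5000; later rows by forward substitution.
  T[0,:] = [+0.0000  -0.5000  -1.5000]
  T[1,:] = [+0.0000  +0.5000  +0.1667]
  T[2,:] = [+0.0000  -1.2500  -1.7500]
|λ(T)| sorted: 1.6532, 0.4032, 0.0000.
ρ = 1.6532; 1.6532 > 1 ⇒ diverges.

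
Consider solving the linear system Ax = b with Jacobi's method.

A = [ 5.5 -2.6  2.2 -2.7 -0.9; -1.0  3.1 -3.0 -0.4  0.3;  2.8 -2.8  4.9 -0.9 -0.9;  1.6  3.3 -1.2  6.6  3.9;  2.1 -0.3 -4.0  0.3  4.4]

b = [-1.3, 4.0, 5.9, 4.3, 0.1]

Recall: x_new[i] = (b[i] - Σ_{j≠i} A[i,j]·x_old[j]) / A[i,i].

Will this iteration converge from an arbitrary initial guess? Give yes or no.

A = D + L + U where D = diag(5.5, 3.1, 4.9, 6.6, 4.4).
Jacobi: T = -D⁻¹(L+U), T[0,2] = -(2.2)/(5.5) = -0.4000; T[0,0] = 0.
  T[0,:] = [+0.0000, +0.4727, -0.4000, +0.4909, +0.1636]
  T[1,:] = [+0.3226, +0.0000, +0.9677, +0.1290, -0.0968]
  T[2,:] = [-0.5714, +0.5714, +0.0000, +0.1837, +0.1837]
  T[3,:] = [-0.2424, -0.5000, +0.1818, +0.0000, -0.5909]
  T[4,:] = [-0.4773, +0.0682, +0.9091, -0.0682, +0.0000]
|λ(T)| sorted: 1.2556, 0.7644, 0.4860, 0.4860, 0.2005.
ρ(T) = max|λ| = 1.2556; 1.2556 > 1, so it fails to converge.

no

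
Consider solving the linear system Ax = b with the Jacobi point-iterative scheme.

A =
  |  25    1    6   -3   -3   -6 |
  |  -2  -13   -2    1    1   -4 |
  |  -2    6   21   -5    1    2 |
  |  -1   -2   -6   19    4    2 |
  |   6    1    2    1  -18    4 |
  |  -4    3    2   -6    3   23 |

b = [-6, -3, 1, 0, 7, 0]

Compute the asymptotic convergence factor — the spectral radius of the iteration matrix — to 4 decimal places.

0.5294

Write A = D+L+U with D = diag(25, -13, 21, 19, -18, 23).
T_J = -D⁻¹(L+U): T[3,5] = -(2)/(19) = -0.1053; T[3,3] = 0.
  T[0,:] = [+0.0000, -0.0400, -0.2400, +0.1200, +0.1200, +0.2400]
  T[1,:] = [-0.1538, +0.0000, -0.1538, +0.0769, +0.0769, -0.3077]
  T[2,:] = [+0.0952, -0.2857, +0.0000, +0.2381, -0.0476, -0.0952]
  T[3,:] = [+0.0526, +0.1053, +0.3158, +0.0000, -0.2105, -0.1053]
  T[4,:] = [+0.3333, +0.0556, +0.1111, +0.0556, +0.0000, +0.2222]
  T[5,:] = [+0.1739, -0.1304, -0.0870, +0.2609, -0.1304, +0.0000]
moduli |λ_i(T)| = 0.5294, 0.2999, 0.2999, 0.2228, 0.2058, 0.1298.
spectral radius ρ = 0.5294; 0.5294 < 1: convergent.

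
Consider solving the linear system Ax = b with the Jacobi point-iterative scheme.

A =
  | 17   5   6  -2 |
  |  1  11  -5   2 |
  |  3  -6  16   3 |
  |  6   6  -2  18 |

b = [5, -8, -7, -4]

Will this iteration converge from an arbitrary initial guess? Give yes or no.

yes

Diagonal D = diag(17, 11, 16, 18); L, U strict lower/upper.
T_J = -D⁻¹(L+U): T[0,1] = -(5)/(17) = -0.2941; T[0,0] = 0.
  T[0,:] = [+0.0000  -0.2941  -0.3529  +0.1176]
  T[1,:] = [-0.0909  +0.0000  +0.4545  -0.1818]
  T[2,:] = [-0.1875  +0.3750  +0.0000  -0.1875]
  T[3,:] = [-0.3333  -0.3333  +0.1111  +0.0000]
|roots of det(T-λI)|: 0.5156, 0.3934, 0.2845, 0.1622.
ρ(T) = max|λ| = 0.5156; 0.5156 < 1: convergent.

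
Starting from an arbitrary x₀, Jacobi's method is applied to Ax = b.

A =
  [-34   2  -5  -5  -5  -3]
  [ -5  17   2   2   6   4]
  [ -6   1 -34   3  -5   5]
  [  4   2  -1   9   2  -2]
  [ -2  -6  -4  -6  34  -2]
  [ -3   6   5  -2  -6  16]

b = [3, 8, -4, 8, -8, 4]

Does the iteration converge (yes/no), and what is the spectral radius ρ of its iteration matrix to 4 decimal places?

Diagonal D = diag(-34, 17, -34, 9, 34, 16); L, U strict lower/upper.
Jacobi T = -D⁻¹(L+U): T[4,5] = -(-2)/(34) = +0.0588; T[4,4] = 0.
  T[0,:] = [+0.0000 +0.0588 -0.1471 -0.1471 -0.1471 -0.0882]
  T[1,:] = [+0.2941 +0.0000 -0.1176 -0.1176 -0.3529 -0.2353]
  T[2,:] = [-0.1765 +0.0294 +0.0000 +0.0882 -0.1471 +0.1471]
  T[3,:] = [-0.4444 -0.2222 +0.1111 +0.0000 -0.2222 +0.2222]
  T[4,:] = [+0.0588 +0.1765 +0.1176 +0.1765 +0.0000 +0.0588]
  T[5,:] = [+0.1875 -0.3750 -0.3125 +0.1250 +0.3750 +0.0000]
eigenvalue magnitudes: 0.5602, 0.3595, 0.3595, 0.2813, 0.0601, 0.0601.
ρ = 0.5602; 0.5602 < 1 ⇒ converges.

yes, ρ = 0.5602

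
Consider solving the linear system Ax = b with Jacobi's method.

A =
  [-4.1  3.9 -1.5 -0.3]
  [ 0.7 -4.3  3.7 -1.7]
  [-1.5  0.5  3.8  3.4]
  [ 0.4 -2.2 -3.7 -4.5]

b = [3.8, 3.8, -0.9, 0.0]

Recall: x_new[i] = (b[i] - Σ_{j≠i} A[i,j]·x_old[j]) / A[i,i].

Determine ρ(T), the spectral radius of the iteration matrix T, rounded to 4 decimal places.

1.1722

Write A = D+L+U with D = diag(-4.1, -4.3, 3.8, -4.5).
Jacobi T = -D⁻¹(L+U): T[0,2] = -(-1.5)/(-4.1) = -0.3659; T[0,0] = 0.
  T[0,:] = [+0.0000  +0.9512  -0.3659  -0.0732]
  T[1,:] = [+0.1628  +0.0000  +0.8605  -0.3953]
  T[2,:] = [+0.3947  -0.1316  +0.0000  -0.8947]
  T[3,:] = [+0.0889  -0.4889  -0.8222  +0.0000]
|roots of det(T-λI)|: 1.1722, 0.7951, 0.7951, 0.0630.
ρ(T) = max|λ| = 1.1722; 1.1722 > 1: divergent.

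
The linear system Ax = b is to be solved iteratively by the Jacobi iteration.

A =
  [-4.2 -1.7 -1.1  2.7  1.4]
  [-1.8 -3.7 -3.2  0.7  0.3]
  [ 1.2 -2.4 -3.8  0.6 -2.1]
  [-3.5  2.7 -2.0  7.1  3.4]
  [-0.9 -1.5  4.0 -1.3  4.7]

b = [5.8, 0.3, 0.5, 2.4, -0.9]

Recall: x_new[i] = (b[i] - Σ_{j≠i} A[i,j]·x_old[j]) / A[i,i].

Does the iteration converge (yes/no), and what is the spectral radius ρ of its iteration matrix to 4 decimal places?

no, ρ = 1.1537

Split A = D + L + U, D = diag(-4.2, -3.7, -3.8, 7.1, 4.7).
Jacobi: T = -D⁻¹(L+U), T[4,2] = -(4)/(4.7) = -0.8511; T[4,4] = 0.
  T[0,:] = [+0.0000  -0.4048  -0.2619  +0.6429  +0.3333]
  T[1,:] = [-0.4865  +0.0000  -0.8649  +0.1892  +0.0811]
  T[2,:] = [+0.3158  -0.6316  +0.0000  +0.1579  -0.5526]
  T[3,:] = [+0.4930  -0.3803  +0.2817  +0.0000  -0.4789]
  T[4,:] = [+0.1915  +0.3191  -0.8511  +0.2766  +0.0000]
eigenvalue magnitudes: 1.1537, 0.8357, 0.7333, 0.4330, 0.0177.
spectral radius ρ = 1.1537; 1.1537 > 1 ⇒ diverges.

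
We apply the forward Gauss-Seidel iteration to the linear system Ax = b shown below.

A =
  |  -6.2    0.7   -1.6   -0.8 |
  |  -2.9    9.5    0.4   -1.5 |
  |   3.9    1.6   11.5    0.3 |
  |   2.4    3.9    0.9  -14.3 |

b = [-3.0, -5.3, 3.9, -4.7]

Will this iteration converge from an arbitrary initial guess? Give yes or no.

Let D = diag(-6.2, 9.5, 11.5, -14.3); L, U the strict triangles.
T_GS = -(D+L)⁻¹U: row 0 first, T[0,2] = -(-1.6)/(-6.2) = -0.2581; later rows by forward substitution.
  T[0,:] = [+0.0000 +0.1129 -0.2581 -0.1290]
  T[1,:] = [+0.0000 +0.0345 -0.1209 +0.1185]
  T[2,:] = [+0.0000 -0.0431 +0.1043 +0.0012]
  T[3,:] = [+0.0000 +0.0256 -0.0697 +0.0107]
eigenvalue magnitudes: 0.1685, 0.0111, 0.0111, 0.0000.
spectral radius ρ = 0.1685; 0.1685 < 1 ⇒ converges.

yes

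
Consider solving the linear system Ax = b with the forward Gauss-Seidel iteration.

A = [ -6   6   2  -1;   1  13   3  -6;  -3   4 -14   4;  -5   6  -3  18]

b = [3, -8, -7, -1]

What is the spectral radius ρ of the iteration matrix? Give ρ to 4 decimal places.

0.6979

A = D + L + U where D = diag(-6, 13, -14, 18).
T_GS = -(D+L)⁻¹U: row 0 first, T[0,1] = -(6)/(-6) = +1.0000; later rows by forward substitution.
  T[0,:] = [+0.0000 +1.0000 +0.3333 -0.1667]
  T[1,:] = [+0.0000 -0.0769 -0.2564 +0.4744]
  T[2,:] = [+0.0000 -0.2363 -0.1447 +0.4570]
  T[3,:] = [+0.0000 +0.2640 +0.1539 -0.1283]
|eigenvalues of T|: 0.6979, 0.2375, 0.1105, 0.0000.
ρ = 0.6979; 0.6979 < 1: convergent.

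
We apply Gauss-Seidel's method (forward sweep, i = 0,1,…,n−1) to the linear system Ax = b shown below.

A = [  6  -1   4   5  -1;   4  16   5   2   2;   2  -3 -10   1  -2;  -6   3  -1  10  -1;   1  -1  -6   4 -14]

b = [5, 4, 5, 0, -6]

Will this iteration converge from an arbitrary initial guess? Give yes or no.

yes

Split A = D + L + U, D = diag(6, 16, -10, 10, -14).
GS T = -(D+L)⁻¹U: row 0 first, T[0,1] = -(-1)/(6) = +0.1667; later rows by forward substitution.
  T[0,:] = [+0.0000  +0.1667  -0.6667  -0.8333  +0.1667]
  T[1,:] = [+0.0000  -0.0417  -0.1458  +0.0833  -0.1667]
  T[2,:] = [+0.0000  +0.0458  -0.0896  -0.0917  -0.1167]
  T[3,:] = [+0.0000  +0.1171  -0.3652  -0.5342  +0.2383]
  T[4,:] = [+0.0000  +0.0287  -0.1032  -0.1788  +0.1419]
|roots of det(T-λI)|: 0.5606, 0.0422, 0.0422, 0.0373, 0.0000.
ρ(T) = max|λ| = 0.5606; 0.5606 < 1: convergent.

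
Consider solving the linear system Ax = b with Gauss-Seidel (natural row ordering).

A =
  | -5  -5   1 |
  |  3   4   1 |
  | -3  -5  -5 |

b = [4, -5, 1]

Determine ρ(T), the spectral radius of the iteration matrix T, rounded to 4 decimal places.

Split A = D + L + U, D = diag(-5, 4, -5).
T_GS = -(D+L)⁻¹U: row 0 first, T[0,1] = -(-5)/(-5) = -1.0000; later rows by forward substitution.
  T[0,:] = [+0.0000  -1.0000  +0.2000]
  T[1,:] = [+0.0000  +0.7500  -0.4000]
  T[2,:] = [+0.0000  -0.1500  +0.2800]
|eigenvalues of T|: 0.8544, 0.1756, 0.0000.
ρ = 0.8544; 0.8544 < 1, so it converges for any x₀.

0.8544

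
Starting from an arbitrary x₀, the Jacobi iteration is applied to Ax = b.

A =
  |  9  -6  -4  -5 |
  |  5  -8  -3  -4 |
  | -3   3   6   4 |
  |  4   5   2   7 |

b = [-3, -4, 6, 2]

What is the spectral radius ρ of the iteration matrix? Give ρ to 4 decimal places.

1.2178

Write A = D+L+U with D = diag(9, -8, 6, 7).
Jacobi T = -D⁻¹(L+U): T[1,2] = -(-3)/(-8) = -0.3750; T[1,1] = 0.
  T[0,:] = [+0.0000 +0.6667 +0.4444 +0.5556]
  T[1,:] = [+0.6250 +0.0000 -0.3750 -0.5000]
  T[2,:] = [+0.5000 -0.5000 +0.0000 -0.6667]
  T[3,:] = [-0.5714 -0.7143 -0.2857 +0.0000]
|eigenvalues of T|: 1.2178, 0.6542, 0.4291, 0.1345.
ρ = 1.2178; 1.2178 > 1, so it fails to converge.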